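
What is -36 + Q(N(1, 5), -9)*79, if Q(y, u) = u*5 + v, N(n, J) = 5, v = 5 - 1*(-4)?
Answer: -2880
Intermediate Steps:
v = 9 (v = 5 + 4 = 9)
Q(y, u) = 9 + 5*u (Q(y, u) = u*5 + 9 = 5*u + 9 = 9 + 5*u)
-36 + Q(N(1, 5), -9)*79 = -36 + (9 + 5*(-9))*79 = -36 + (9 - 45)*79 = -36 - 36*79 = -36 - 2844 = -2880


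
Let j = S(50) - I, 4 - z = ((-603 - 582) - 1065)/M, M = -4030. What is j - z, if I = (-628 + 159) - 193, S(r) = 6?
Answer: 267817/403 ≈ 664.56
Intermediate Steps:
I = -662 (I = -469 - 193 = -662)
z = 1387/403 (z = 4 - ((-603 - 582) - 1065)/(-4030) = 4 - (-1185 - 1065)*(-1)/4030 = 4 - (-2250)*(-1)/4030 = 4 - 1*225/403 = 4 - 225/403 = 1387/403 ≈ 3.4417)
j = 668 (j = 6 - 1*(-662) = 6 + 662 = 668)
j - z = 668 - 1*1387/403 = 668 - 1387/403 = 267817/403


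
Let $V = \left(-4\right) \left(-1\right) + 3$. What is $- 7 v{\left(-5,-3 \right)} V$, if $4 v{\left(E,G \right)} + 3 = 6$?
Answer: $- \frac{147}{4} \approx -36.75$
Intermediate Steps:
$v{\left(E,G \right)} = \frac{3}{4}$ ($v{\left(E,G \right)} = - \frac{3}{4} + \frac{1}{4} \cdot 6 = - \frac{3}{4} + \frac{3}{2} = \frac{3}{4}$)
$V = 7$ ($V = 4 + 3 = 7$)
$- 7 v{\left(-5,-3 \right)} V = \left(-7\right) \frac{3}{4} \cdot 7 = \left(- \frac{21}{4}\right) 7 = - \frac{147}{4}$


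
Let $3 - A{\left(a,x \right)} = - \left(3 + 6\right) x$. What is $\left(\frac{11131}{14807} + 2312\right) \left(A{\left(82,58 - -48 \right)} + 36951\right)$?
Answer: $\frac{99858172140}{1139} \approx 8.7672 \cdot 10^{7}$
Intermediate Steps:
$A{\left(a,x \right)} = 3 + 9 x$ ($A{\left(a,x \right)} = 3 - - \left(3 + 6\right) x = 3 - - 9 x = 3 + 9 x$)
$\left(\frac{11131}{14807} + 2312\right) \left(A{\left(82,58 - -48 \right)} + 36951\right) = \left(\frac{11131}{14807} + 2312\right) \left(\left(3 + 9 \left(58 - -48\right)\right) + 36951\right) = \left(11131 \cdot \frac{1}{14807} + 2312\right) \left(\left(3 + 9 \left(58 + 48\right)\right) + 36951\right) = \left(\frac{11131}{14807} + 2312\right) \left(\left(3 + 9 \cdot 106\right) + 36951\right) = \frac{34244915 \left(\left(3 + 954\right) + 36951\right)}{14807} = \frac{34244915 \left(957 + 36951\right)}{14807} = \frac{34244915}{14807} \cdot 37908 = \frac{99858172140}{1139}$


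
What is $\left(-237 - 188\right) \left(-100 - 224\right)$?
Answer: $137700$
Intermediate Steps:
$\left(-237 - 188\right) \left(-100 - 224\right) = - 425 \left(-100 - 224\right) = \left(-425\right) \left(-324\right) = 137700$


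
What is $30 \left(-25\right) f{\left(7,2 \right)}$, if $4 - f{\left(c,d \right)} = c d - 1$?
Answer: $6750$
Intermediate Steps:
$f{\left(c,d \right)} = 5 - c d$ ($f{\left(c,d \right)} = 4 - \left(c d - 1\right) = 4 - \left(-1 + c d\right) = 5 - c d$)
$30 \left(-25\right) f{\left(7,2 \right)} = 30 \left(-25\right) \left(5 - 7 \cdot 2\right) = - 750 \left(5 - 14\right) = \left(-750\right) \left(-9\right) = 6750$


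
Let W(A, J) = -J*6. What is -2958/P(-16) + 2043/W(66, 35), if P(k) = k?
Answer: 49041/280 ≈ 175.15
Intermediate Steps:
W(A, J) = -6*J
-2958/P(-16) + 2043/W(66, 35) = -2958/(-16) + 2043/((-6*35)) = -2958*(-1/16) + 2043/(-210) = 1479/8 + 2043*(-1/210) = 1479/8 - 681/70 = 49041/280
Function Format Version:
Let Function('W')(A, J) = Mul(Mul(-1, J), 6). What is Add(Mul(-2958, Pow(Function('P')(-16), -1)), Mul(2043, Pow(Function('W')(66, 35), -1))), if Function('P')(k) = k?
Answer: Rational(49041, 280) ≈ 175.15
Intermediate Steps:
Function('W')(A, J) = Mul(-6, J)
Add(Mul(-2958, Pow(Function('P')(-16), -1)), Mul(2043, Pow(Function('W')(66, 35), -1))) = Add(Mul(-2958, Pow(-16, -1)), Mul(2043, Pow(Mul(-6, 35), -1))) = Add(Mul(-2958, Rational(-1, 16)), Mul(2043, Pow(-210, -1))) = Add(Rational(1479, 8), Mul(2043, Rational(-1, 210))) = Add(Rational(1479, 8), Rational(-681, 70)) = Rational(49041, 280)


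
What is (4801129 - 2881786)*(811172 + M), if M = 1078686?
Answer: 3627285723294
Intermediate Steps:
(4801129 - 2881786)*(811172 + M) = (4801129 - 2881786)*(811172 + 1078686) = 1919343*1889858 = 3627285723294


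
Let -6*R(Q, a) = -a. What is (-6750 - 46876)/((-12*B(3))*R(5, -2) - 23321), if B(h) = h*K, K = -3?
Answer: 53626/23357 ≈ 2.2959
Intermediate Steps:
B(h) = -3*h (B(h) = h*(-3) = -3*h)
R(Q, a) = a/6 (R(Q, a) = -(-1)*a/6 = a/6)
(-6750 - 46876)/((-12*B(3))*R(5, -2) - 23321) = (-6750 - 46876)/((-(-36)*3)*((⅙)*(-2)) - 23321) = -53626/(-12*(-9)*(-⅓) - 23321) = -53626/(108*(-⅓) - 23321) = -53626/(-36 - 23321) = -53626/(-23357) = -53626*(-1/23357) = 53626/23357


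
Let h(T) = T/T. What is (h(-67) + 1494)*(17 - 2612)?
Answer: -3879525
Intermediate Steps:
h(T) = 1
(h(-67) + 1494)*(17 - 2612) = (1 + 1494)*(17 - 2612) = 1495*(-2595) = -3879525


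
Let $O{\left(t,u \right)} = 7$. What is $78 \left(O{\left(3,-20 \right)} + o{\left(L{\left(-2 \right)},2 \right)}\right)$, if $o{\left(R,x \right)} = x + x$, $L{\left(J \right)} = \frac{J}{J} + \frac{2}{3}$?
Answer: $858$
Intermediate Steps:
$L{\left(J \right)} = \frac{5}{3}$ ($L{\left(J \right)} = 1 + 2 \cdot \frac{1}{3} = 1 + \frac{2}{3} = \frac{5}{3}$)
$o{\left(R,x \right)} = 2 x$
$78 \left(O{\left(3,-20 \right)} + o{\left(L{\left(-2 \right)},2 \right)}\right) = 78 \left(7 + 2 \cdot 2\right) = 78 \left(7 + 4\right) = 78 \cdot 11 = 858$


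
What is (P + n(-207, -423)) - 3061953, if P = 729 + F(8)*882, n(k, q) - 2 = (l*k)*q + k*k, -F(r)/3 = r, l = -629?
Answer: -58115410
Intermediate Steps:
F(r) = -3*r
n(k, q) = 2 + k**2 - 629*k*q (n(k, q) = 2 + ((-629*k)*q + k*k) = 2 + (-629*k*q + k**2) = 2 + (k**2 - 629*k*q) = 2 + k**2 - 629*k*q)
P = -20439 (P = 729 - 3*8*882 = 729 - 24*882 = 729 - 21168 = -20439)
(P + n(-207, -423)) - 3061953 = (-20439 + (2 + (-207)**2 - 629*(-207)*(-423))) - 3061953 = (-20439 + (2 + 42849 - 55075869)) - 3061953 = (-20439 - 55033018) - 3061953 = -55053457 - 3061953 = -58115410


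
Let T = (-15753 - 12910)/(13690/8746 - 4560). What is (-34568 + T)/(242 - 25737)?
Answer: 688954378581/508218222325 ≈ 1.3556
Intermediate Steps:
T = 125343299/19934035 (T = -28663/(13690*(1/8746) - 4560) = -28663/(6845/4373 - 4560) = -28663/(-19934035/4373) = -28663*(-4373/19934035) = 125343299/19934035 ≈ 6.2879)
(-34568 + T)/(242 - 25737) = (-34568 + 125343299/19934035)/(242 - 25737) = -688954378581/19934035/(-25495) = -688954378581/19934035*(-1/25495) = 688954378581/508218222325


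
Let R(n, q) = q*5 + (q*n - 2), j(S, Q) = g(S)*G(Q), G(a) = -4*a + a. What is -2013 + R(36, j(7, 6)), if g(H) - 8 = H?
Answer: -13085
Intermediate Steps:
G(a) = -3*a
g(H) = 8 + H
j(S, Q) = -3*Q*(8 + S) (j(S, Q) = (8 + S)*(-3*Q) = -3*Q*(8 + S))
R(n, q) = -2 + 5*q + n*q (R(n, q) = 5*q + (n*q - 2) = 5*q + (-2 + n*q) = -2 + 5*q + n*q)
-2013 + R(36, j(7, 6)) = -2013 + (-2 + 5*(-3*6*(8 + 7)) + 36*(-3*6*(8 + 7))) = -2013 + (-2 + 5*(-3*6*15) + 36*(-3*6*15)) = -2013 + (-2 + 5*(-270) + 36*(-270)) = -2013 + (-2 - 1350 - 9720) = -2013 - 11072 = -13085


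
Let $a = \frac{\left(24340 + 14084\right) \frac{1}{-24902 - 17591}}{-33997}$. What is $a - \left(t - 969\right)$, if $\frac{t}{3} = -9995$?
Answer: $\frac{44717217001458}{1444634521} \approx 30954.0$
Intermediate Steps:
$t = -29985$ ($t = 3 \left(-9995\right) = -29985$)
$a = \frac{38424}{1444634521}$ ($a = \frac{38424}{-42493} \left(- \frac{1}{33997}\right) = 38424 \left(- \frac{1}{42493}\right) \left(- \frac{1}{33997}\right) = \left(- \frac{38424}{42493}\right) \left(- \frac{1}{33997}\right) = \frac{38424}{1444634521} \approx 2.6598 \cdot 10^{-5}$)
$a - \left(t - 969\right) = \frac{38424}{1444634521} - \left(-29985 - 969\right) = \frac{38424}{1444634521} - -30954 = \frac{38424}{1444634521} + 30954 = \frac{44717217001458}{1444634521}$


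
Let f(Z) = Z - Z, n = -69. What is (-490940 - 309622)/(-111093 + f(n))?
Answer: 266854/37031 ≈ 7.2062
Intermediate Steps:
f(Z) = 0
(-490940 - 309622)/(-111093 + f(n)) = (-490940 - 309622)/(-111093 + 0) = -800562/(-111093) = -800562*(-1/111093) = 266854/37031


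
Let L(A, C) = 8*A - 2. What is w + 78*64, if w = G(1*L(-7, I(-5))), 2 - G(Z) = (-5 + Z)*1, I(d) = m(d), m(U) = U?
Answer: 5057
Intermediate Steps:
I(d) = d
L(A, C) = -2 + 8*A
G(Z) = 7 - Z (G(Z) = 2 - (-5 + Z) = 2 + (5 - Z) = 7 - Z)
w = 65 (w = 7 - (-2 + 8*(-7)) = 7 - (-2 - 56) = 7 - (-58) = 7 - 1*(-58) = 7 + 58 = 65)
w + 78*64 = 65 + 78*64 = 65 + 4992 = 5057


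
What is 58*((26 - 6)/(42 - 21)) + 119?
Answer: 3659/21 ≈ 174.24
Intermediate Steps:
58*((26 - 6)/(42 - 21)) + 119 = 58*(20/21) + 119 = 1160/21 + 119 = 3659/21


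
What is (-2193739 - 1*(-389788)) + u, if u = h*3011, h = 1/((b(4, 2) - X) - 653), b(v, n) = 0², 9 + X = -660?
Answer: -28860205/16 ≈ -1.8038e+6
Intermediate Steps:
X = -669 (X = -9 - 660 = -669)
b(v, n) = 0
h = 1/16 (h = 1/((0 - 1*(-669)) - 653) = 1/((0 + 669) - 653) = 1/(669 - 653) = 1/16 ≈ 0.062500)
u = 3011/16 (u = (1/16)*3011 = 3011/16 ≈ 188.19)
(-2193739 - 1*(-389788)) + u = (-2193739 - 1*(-389788)) + 3011/16 = (-2193739 + 389788) + 3011/16 = -1803951 + 3011/16 = -28860205/16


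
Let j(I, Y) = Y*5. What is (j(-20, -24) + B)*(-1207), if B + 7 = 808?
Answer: -821967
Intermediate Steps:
j(I, Y) = 5*Y
B = 801 (B = -7 + 808 = 801)
(j(-20, -24) + B)*(-1207) = (5*(-24) + 801)*(-1207) = (-120 + 801)*(-1207) = 681*(-1207) = -821967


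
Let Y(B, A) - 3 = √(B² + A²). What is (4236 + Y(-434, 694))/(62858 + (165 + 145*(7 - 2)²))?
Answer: 1413/22216 + √167498/33324 ≈ 0.075884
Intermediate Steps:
Y(B, A) = 3 + √(A² + B²) (Y(B, A) = 3 + √(B² + A²) = 3 + √(A² + B²))
(4236 + Y(-434, 694))/(62858 + (165 + 145*(7 - 2)²)) = (4236 + (3 + √(694² + (-434)²)))/(62858 + (165 + 145*(7 - 2)²)) = (4236 + (3 + √(481636 + 188356)))/(62858 + (165 + 145*5²)) = (4236 + (3 + √669992))/(62858 + (165 + 145*25)) = (4236 + (3 + 2*√167498))/(62858 + (165 + 3625)) = (4239 + 2*√167498)/(62858 + 3790) = (4239 + 2*√167498)/66648 = (4239 + 2*√167498)*(1/66648) = 1413/22216 + √167498/33324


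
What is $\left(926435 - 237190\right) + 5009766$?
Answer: $5699011$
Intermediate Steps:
$\left(926435 - 237190\right) + 5009766 = 689245 + 5009766 = 5699011$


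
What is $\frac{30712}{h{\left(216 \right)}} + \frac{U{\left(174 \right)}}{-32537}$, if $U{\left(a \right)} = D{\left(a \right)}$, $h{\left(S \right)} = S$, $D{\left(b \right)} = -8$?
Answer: $\frac{124909759}{878499} \approx 142.19$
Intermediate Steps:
$U{\left(a \right)} = -8$
$\frac{30712}{h{\left(216 \right)}} + \frac{U{\left(174 \right)}}{-32537} = \frac{30712}{216} - \frac{8}{-32537} = 30712 \cdot \frac{1}{216} - - \frac{8}{32537} = \frac{3839}{27} + \frac{8}{32537} = \frac{124909759}{878499}$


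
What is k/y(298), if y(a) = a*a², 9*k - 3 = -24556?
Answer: -24553/238172328 ≈ -0.00010309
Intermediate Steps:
k = -24553/9 (k = ⅓ + (⅑)*(-24556) = ⅓ - 24556/9 = -24553/9 ≈ -2728.1)
y(a) = a³
k/y(298) = -24553/(9*(298³)) = -24553/9/26463592 = -24553/9*1/26463592 = -24553/238172328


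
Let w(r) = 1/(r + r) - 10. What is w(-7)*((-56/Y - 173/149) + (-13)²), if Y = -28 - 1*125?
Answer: -90112348/53193 ≈ -1694.1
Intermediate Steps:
Y = -153 (Y = -28 - 125 = -153)
w(r) = -10 + 1/(2*r) (w(r) = 1/(2*r) - 10 = -10 + 1/(2*r))
w(-7)*((-56/Y - 173/149) + (-13)²) = (-10 + (½)/(-7))*((-56/(-153) - 173/149) + (-13)²) = (-10 + (½)*(-⅐))*((-56*(-1/153) - 173*1/149) + 169) = (-10 - 1/14)*((56/153 - 173/149) + 169) = -141*(-18125/22797 + 169)/14 = -141/14*3834568/22797 = -90112348/53193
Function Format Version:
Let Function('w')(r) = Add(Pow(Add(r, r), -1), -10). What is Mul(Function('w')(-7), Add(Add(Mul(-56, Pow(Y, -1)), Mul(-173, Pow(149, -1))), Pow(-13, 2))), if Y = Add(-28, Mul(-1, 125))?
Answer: Rational(-90112348, 53193) ≈ -1694.1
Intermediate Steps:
Y = -153 (Y = Add(-28, -125) = -153)
Function('w')(r) = Add(-10, Mul(Rational(1, 2), Pow(r, -1))) (Function('w')(r) = Add(Pow(Mul(2, r), -1), -10) = Add(Mul(Rational(1, 2), Pow(r, -1)), -10) = Add(-10, Mul(Rational(1, 2), Pow(r, -1))))
Mul(Function('w')(-7), Add(Add(Mul(-56, Pow(Y, -1)), Mul(-173, Pow(149, -1))), Pow(-13, 2))) = Mul(Add(-10, Mul(Rational(1, 2), Pow(-7, -1))), Add(Add(Mul(-56, Pow(-153, -1)), Mul(-173, Pow(149, -1))), Pow(-13, 2))) = Mul(Add(-10, Mul(Rational(1, 2), Rational(-1, 7))), Add(Add(Mul(-56, Rational(-1, 153)), Mul(-173, Rational(1, 149))), 169)) = Mul(Add(-10, Rational(-1, 14)), Add(Add(Rational(56, 153), Rational(-173, 149)), 169)) = Mul(Rational(-141, 14), Add(Rational(-18125, 22797), 169)) = Mul(Rational(-141, 14), Rational(3834568, 22797)) = Rational(-90112348, 53193)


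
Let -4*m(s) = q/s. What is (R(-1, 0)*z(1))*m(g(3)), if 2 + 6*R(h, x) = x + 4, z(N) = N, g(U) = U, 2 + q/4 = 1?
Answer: 1/9 ≈ 0.11111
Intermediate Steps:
q = -4 (q = -8 + 4*1 = -8 + 4 = -4)
R(h, x) = 1/3 + x/6 (R(h, x) = -1/3 + (x + 4)/6 = -1/3 + (4 + x)/6 = -1/3 + (2/3 + x/6) = 1/3 + x/6)
m(s) = 1/s (m(s) = -(-1)/s = 1/s)
(R(-1, 0)*z(1))*m(g(3)) = ((1/3 + (1/6)*0)*1)/3 = ((1/3 + 0)*1)*(1/3) = ((1/3)*1)*(1/3) = (1/3)*(1/3) = 1/9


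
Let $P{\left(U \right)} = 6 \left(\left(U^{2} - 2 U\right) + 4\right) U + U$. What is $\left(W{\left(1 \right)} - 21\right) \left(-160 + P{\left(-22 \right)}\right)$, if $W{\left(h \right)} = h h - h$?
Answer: $1478526$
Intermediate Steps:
$W{\left(h \right)} = h^{2} - h$
$P{\left(U \right)} = U + 6 U \left(4 + U^{2} - 2 U\right)$ ($P{\left(U \right)} = 6 \left(4 + U^{2} - 2 U\right) U + U = 6 U \left(4 + U^{2} - 2 U\right) + U = U + 6 U \left(4 + U^{2} - 2 U\right)$)
$\left(W{\left(1 \right)} - 21\right) \left(-160 + P{\left(-22 \right)}\right) = \left(1 \left(-1 + 1\right) - 21\right) \left(-160 - 22 \left(25 - -264 + 6 \left(-22\right)^{2}\right)\right) = \left(1 \cdot 0 - 21\right) \left(-160 - 22 \left(25 + 264 + 6 \cdot 484\right)\right) = \left(0 - 21\right) \left(-160 - 22 \left(25 + 264 + 2904\right)\right) = - 21 \left(-160 - 70246\right) = \left(-21\right) \left(-70406\right) = 1478526$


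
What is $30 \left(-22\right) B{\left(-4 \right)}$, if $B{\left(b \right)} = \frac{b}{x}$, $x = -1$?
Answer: $-2640$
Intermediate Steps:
$B{\left(b \right)} = - b$ ($B{\left(b \right)} = \frac{b}{-1} = b \left(-1\right) = - b$)
$30 \left(-22\right) B{\left(-4 \right)} = 30 \left(-22\right) \left(\left(-1\right) \left(-4\right)\right) = \left(-660\right) 4 = -2640$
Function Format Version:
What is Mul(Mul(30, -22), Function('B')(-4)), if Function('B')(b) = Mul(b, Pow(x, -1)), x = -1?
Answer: -2640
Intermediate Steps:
Function('B')(b) = Mul(-1, b) (Function('B')(b) = Mul(b, Pow(-1, -1)) = Mul(b, -1) = Mul(-1, b))
Mul(Mul(30, -22), Function('B')(-4)) = Mul(Mul(30, -22), Mul(-1, -4)) = Mul(-660, 4) = -2640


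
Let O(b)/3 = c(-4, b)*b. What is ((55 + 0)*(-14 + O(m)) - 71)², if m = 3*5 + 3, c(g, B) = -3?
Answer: 95082001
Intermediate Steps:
m = 18 (m = 15 + 3 = 18)
O(b) = -9*b (O(b) = 3*(-3*b) = -9*b)
((55 + 0)*(-14 + O(m)) - 71)² = ((55 + 0)*(-14 - 9*18) - 71)² = (55*(-14 - 162) - 71)² = (55*(-176) - 71)² = (-9680 - 71)² = (-9751)² = 95082001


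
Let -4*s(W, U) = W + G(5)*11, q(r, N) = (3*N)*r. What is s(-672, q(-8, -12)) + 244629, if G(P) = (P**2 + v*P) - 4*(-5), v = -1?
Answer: 244687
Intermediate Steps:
q(r, N) = 3*N*r
G(P) = 20 + P**2 - P (G(P) = (P**2 - P) - 4*(-5) = (P**2 - P) + 20 = 20 + P**2 - P)
s(W, U) = -110 - W/4 (s(W, U) = -(W + (20 + 5**2 - 1*5)*11)/4 = -(W + (20 + 25 - 5)*11)/4 = -(W + 40*11)/4 = -(W + 440)/4 = -(440 + W)/4 = -110 - W/4)
s(-672, q(-8, -12)) + 244629 = (-110 - 1/4*(-672)) + 244629 = (-110 + 168) + 244629 = 58 + 244629 = 244687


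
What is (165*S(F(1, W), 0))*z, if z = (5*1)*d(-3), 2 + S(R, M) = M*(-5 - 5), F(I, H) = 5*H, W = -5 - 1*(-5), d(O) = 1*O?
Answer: 4950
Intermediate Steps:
d(O) = O
W = 0 (W = -5 + 5 = 0)
S(R, M) = -2 - 10*M (S(R, M) = -2 + M*(-5 - 5) = -2 + M*(-10) = -2 - 10*M)
z = -15 (z = (5*1)*(-3) = 5*(-3) = -15)
(165*S(F(1, W), 0))*z = (165*(-2 - 10*0))*(-15) = (165*(-2 + 0))*(-15) = (165*(-2))*(-15) = -330*(-15) = 4950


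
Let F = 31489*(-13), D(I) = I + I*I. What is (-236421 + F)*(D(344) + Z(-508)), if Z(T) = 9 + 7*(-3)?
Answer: -76633183704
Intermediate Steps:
D(I) = I + I**2
Z(T) = -12 (Z(T) = 9 - 21 = -12)
F = -409357
(-236421 + F)*(D(344) + Z(-508)) = (-236421 - 409357)*(344*(1 + 344) - 12) = -645778*(344*345 - 12) = -645778*(118680 - 12) = -645778*118668 = -76633183704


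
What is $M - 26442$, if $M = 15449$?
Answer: $-10993$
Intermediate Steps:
$M - 26442 = 15449 - 26442 = -10993$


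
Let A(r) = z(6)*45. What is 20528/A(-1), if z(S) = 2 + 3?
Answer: 20528/225 ≈ 91.236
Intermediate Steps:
z(S) = 5
A(r) = 225 (A(r) = 5*45 = 225)
20528/A(-1) = 20528/225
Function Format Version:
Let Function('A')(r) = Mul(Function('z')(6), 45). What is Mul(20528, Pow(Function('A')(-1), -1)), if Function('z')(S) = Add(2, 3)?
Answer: Rational(20528, 225) ≈ 91.236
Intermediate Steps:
Function('z')(S) = 5
Function('A')(r) = 225 (Function('A')(r) = Mul(5, 45) = 225)
Mul(20528, Pow(Function('A')(-1), -1)) = Mul(20528, Pow(225, -1)) = Mul(20528, Rational(1, 225)) = Rational(20528, 225)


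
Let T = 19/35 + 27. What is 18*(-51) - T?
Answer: -33094/35 ≈ -945.54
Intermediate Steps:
T = 964/35 (T = 19*(1/35) + 27 = 19/35 + 27 = 964/35 ≈ 27.543)
18*(-51) - T = 18*(-51) - 1*964/35 = -918 - 964/35 = -33094/35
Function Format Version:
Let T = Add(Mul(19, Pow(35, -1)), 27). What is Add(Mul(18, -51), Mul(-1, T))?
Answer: Rational(-33094, 35) ≈ -945.54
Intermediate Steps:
T = Rational(964, 35) (T = Add(Mul(19, Rational(1, 35)), 27) = Add(Rational(19, 35), 27) = Rational(964, 35) ≈ 27.543)
Add(Mul(18, -51), Mul(-1, T)) = Add(Mul(18, -51), Mul(-1, Rational(964, 35))) = Add(-918, Rational(-964, 35)) = Rational(-33094, 35)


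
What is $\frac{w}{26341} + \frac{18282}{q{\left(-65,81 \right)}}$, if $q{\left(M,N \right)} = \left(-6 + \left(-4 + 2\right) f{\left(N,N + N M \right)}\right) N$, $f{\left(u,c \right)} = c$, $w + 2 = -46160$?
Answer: $- \frac{579745697}{334978497} \approx -1.7307$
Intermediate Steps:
$w = -46162$ ($w = -2 - 46160 = -46162$)
$q{\left(M,N \right)} = N \left(-6 - 2 N - 2 M N\right)$ ($q{\left(M,N \right)} = \left(-6 + \left(-4 + 2\right) \left(N + N M\right)\right) N = \left(-6 - 2 \left(N + M N\right)\right) N = \left(-6 - \left(2 N + 2 M N\right)\right) N = \left(-6 - 2 N - 2 M N\right) N = N \left(-6 - 2 N - 2 M N\right)$)
$\frac{w}{26341} + \frac{18282}{q{\left(-65,81 \right)}} = - \frac{46162}{26341} + \frac{18282}{\left(-2\right) 81 \left(3 + 81 \left(1 - 65\right)\right)} = \left(-46162\right) \frac{1}{26341} + \frac{18282}{\left(-2\right) 81 \left(3 + 81 \left(-64\right)\right)} = - \frac{46162}{26341} + \frac{18282}{\left(-2\right) 81 \left(3 - 5184\right)} = - \frac{46162}{26341} + \frac{18282}{\left(-2\right) 81 \left(-5181\right)} = - \frac{46162}{26341} + \frac{18282}{839322} = - \frac{46162}{26341} + 18282 \cdot \frac{1}{839322} = - \frac{46162}{26341} + \frac{277}{12717} = - \frac{579745697}{334978497}$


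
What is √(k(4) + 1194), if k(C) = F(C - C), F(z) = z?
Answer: √1194 ≈ 34.554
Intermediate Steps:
k(C) = 0 (k(C) = C - C = 0)
√(k(4) + 1194) = √(0 + 1194) = √1194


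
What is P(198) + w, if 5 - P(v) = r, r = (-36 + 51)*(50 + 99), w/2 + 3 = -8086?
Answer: -18408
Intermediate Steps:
w = -16178 (w = -6 + 2*(-8086) = -6 - 16172 = -16178)
r = 2235 (r = 15*149 = 2235)
P(v) = -2230 (P(v) = 5 - 1*2235 = 5 - 2235 = -2230)
P(198) + w = -2230 - 16178 = -18408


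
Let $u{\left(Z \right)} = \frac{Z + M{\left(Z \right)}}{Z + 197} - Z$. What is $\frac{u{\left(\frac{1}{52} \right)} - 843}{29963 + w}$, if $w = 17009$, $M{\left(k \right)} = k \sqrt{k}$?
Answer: $- \frac{449110013}{25023863280} + \frac{\sqrt{13}}{12511931640} \approx -0.017947$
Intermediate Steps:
$M{\left(k \right)} = k^{\frac{3}{2}}$
$u{\left(Z \right)} = - Z + \frac{Z + Z^{\frac{3}{2}}}{197 + Z}$ ($u{\left(Z \right)} = \frac{Z + Z^{\frac{3}{2}}}{Z + 197} - Z = \frac{Z + Z^{\frac{3}{2}}}{197 + Z} - Z = - Z + \frac{Z + Z^{\frac{3}{2}}}{197 + Z}$)
$\frac{u{\left(\frac{1}{52} \right)} - 843}{29963 + w} = \frac{\frac{\left(\frac{1}{52}\right)^{\frac{3}{2}} - \left(\frac{1}{52}\right)^{2} - \frac{196}{52}}{197 + \frac{1}{52}} - 843}{29963 + 17009} = \frac{\frac{\left(\frac{1}{52}\right)^{\frac{3}{2}} - \left(\frac{1}{52}\right)^{2} - \frac{49}{13}}{197 + \frac{1}{52}} - 843}{46972} = \left(\frac{\frac{\sqrt{13}}{1352} - \frac{1}{2704} - \frac{49}{13}}{\frac{10245}{52}} - 843\right) \frac{1}{46972} = \left(\frac{52 \left(\frac{\sqrt{13}}{1352} - \frac{1}{2704} - \frac{49}{13}\right)}{10245} - 843\right) \frac{1}{46972} = \left(\frac{52 \left(- \frac{10193}{2704} + \frac{\sqrt{13}}{1352}\right)}{10245} - 843\right) \frac{1}{46972} = \left(\left(- \frac{10193}{532740} + \frac{\sqrt{13}}{266370}\right) - 843\right) \frac{1}{46972} = \left(- \frac{449110013}{532740} + \frac{\sqrt{13}}{266370}\right) \frac{1}{46972} = - \frac{449110013}{25023863280} + \frac{\sqrt{13}}{12511931640}$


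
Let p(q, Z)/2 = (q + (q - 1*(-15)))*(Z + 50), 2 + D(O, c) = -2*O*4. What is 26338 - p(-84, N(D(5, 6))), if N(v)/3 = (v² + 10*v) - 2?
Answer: 1273594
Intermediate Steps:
D(O, c) = -2 - 8*O (D(O, c) = -2 - 2*O*4 = -2 - 8*O)
N(v) = -6 + 3*v² + 30*v (N(v) = 3*((v² + 10*v) - 2) = 3*(-2 + v² + 10*v) = -6 + 3*v² + 30*v)
p(q, Z) = 2*(15 + 2*q)*(50 + Z) (p(q, Z) = 2*((q + (q - 1*(-15)))*(Z + 50)) = 2*((q + (q + 15))*(50 + Z)) = 2*((q + (15 + q))*(50 + Z)) = 2*((15 + 2*q)*(50 + Z)) = 2*(15 + 2*q)*(50 + Z))
26338 - p(-84, N(D(5, 6))) = 26338 - (1500 + 30*(-6 + 3*(-2 - 8*5)² + 30*(-2 - 8*5)) + 200*(-84) + 4*(-6 + 3*(-2 - 8*5)² + 30*(-2 - 8*5))*(-84)) = 26338 - (1500 + 30*(-6 + 3*(-2 - 40)² + 30*(-2 - 40)) - 16800 + 4*(-6 + 3*(-2 - 40)² + 30*(-2 - 40))*(-84)) = 26338 - (1500 + 30*(-6 + 3*(-42)² + 30*(-42)) - 16800 + 4*(-6 + 3*(-42)² + 30*(-42))*(-84)) = 26338 - (1500 + 30*(-6 + 3*1764 - 1260) - 16800 + 4*(-6 + 3*1764 - 1260)*(-84)) = 26338 - (1500 + 30*(-6 + 5292 - 1260) - 16800 + 4*(-6 + 5292 - 1260)*(-84)) = 26338 - (1500 + 30*4026 - 16800 + 4*4026*(-84)) = 26338 - (1500 + 120780 - 16800 - 1352736) = 26338 - 1*(-1247256) = 26338 + 1247256 = 1273594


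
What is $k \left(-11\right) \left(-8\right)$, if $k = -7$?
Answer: $-616$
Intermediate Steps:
$k \left(-11\right) \left(-8\right) = \left(-7\right) \left(-11\right) \left(-8\right) = 77 \left(-8\right) = -616$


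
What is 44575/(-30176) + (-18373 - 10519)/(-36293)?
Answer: -745915483/1095177568 ≈ -0.68109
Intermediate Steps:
44575/(-30176) + (-18373 - 10519)/(-36293) = 44575*(-1/30176) - 28892*(-1/36293) = -44575/30176 + 28892/36293 = -745915483/1095177568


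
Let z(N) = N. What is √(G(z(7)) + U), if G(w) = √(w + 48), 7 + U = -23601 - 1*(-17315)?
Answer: √(-6293 + √55) ≈ 79.282*I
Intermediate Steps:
U = -6293 (U = -7 + (-23601 - 1*(-17315)) = -7 + (-23601 + 17315) = -7 - 6286 = -6293)
G(w) = √(48 + w)
√(G(z(7)) + U) = √(√(48 + 7) - 6293) = √(√55 - 6293) = √(-6293 + √55)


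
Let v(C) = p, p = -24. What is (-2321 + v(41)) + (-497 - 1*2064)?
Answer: -4906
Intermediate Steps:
v(C) = -24
(-2321 + v(41)) + (-497 - 1*2064) = (-2321 - 24) + (-497 - 1*2064) = -2345 + (-497 - 2064) = -2345 - 2561 = -4906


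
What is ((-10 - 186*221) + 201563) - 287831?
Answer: -127384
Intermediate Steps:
((-10 - 186*221) + 201563) - 287831 = ((-10 - 41106) + 201563) - 287831 = (-41116 + 201563) - 287831 = 160447 - 287831 = -127384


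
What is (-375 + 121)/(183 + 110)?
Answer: -254/293 ≈ -0.86689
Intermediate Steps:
(-375 + 121)/(183 + 110) = -254/293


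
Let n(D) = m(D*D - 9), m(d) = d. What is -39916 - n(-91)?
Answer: -48188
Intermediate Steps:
n(D) = -9 + D² (n(D) = D*D - 9 = D² - 9 = -9 + D²)
-39916 - n(-91) = -39916 - (-9 + (-91)²) = -39916 - (-9 + 8281) = -39916 - 1*8272 = -39916 - 8272 = -48188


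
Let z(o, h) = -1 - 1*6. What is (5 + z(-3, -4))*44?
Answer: -88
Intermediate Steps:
z(o, h) = -7 (z(o, h) = -1 - 6 = -7)
(5 + z(-3, -4))*44 = (5 - 7)*44 = -2*44 = -88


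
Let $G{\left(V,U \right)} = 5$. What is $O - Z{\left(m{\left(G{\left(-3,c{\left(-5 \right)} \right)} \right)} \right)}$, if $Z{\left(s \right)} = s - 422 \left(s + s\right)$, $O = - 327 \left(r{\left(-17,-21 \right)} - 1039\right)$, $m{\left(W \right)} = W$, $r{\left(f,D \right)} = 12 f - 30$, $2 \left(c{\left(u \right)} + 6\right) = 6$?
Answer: $420486$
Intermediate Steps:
$c{\left(u \right)} = -3$ ($c{\left(u \right)} = -6 + \frac{1}{2} \cdot 6 = -6 + 3 = -3$)
$r{\left(f,D \right)} = -30 + 12 f$
$O = 416271$ ($O = - 327 \left(\left(-30 + 12 \left(-17\right)\right) - 1039\right) = - 327 \left(\left(-30 - 204\right) - 1039\right) = - 327 \left(-234 - 1039\right) = \left(-327\right) \left(-1273\right) = 416271$)
$Z{\left(s \right)} = - 843 s$ ($Z{\left(s \right)} = s - 422 \cdot 2 s = s - 844 s = - 843 s$)
$O - Z{\left(m{\left(G{\left(-3,c{\left(-5 \right)} \right)} \right)} \right)} = 416271 - \left(-843\right) 5 = 416271 - -4215 = 416271 + 4215 = 420486$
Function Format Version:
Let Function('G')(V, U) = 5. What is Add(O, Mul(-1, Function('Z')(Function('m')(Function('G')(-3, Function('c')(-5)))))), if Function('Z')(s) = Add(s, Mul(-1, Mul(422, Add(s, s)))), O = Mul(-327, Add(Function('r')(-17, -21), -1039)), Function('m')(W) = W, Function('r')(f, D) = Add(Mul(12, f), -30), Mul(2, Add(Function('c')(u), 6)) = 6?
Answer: 420486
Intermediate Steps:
Function('c')(u) = -3 (Function('c')(u) = Add(-6, Mul(Rational(1, 2), 6)) = Add(-6, 3) = -3)
Function('r')(f, D) = Add(-30, Mul(12, f))
O = 416271 (O = Mul(-327, Add(Add(-30, Mul(12, -17)), -1039)) = Mul(-327, Add(Add(-30, -204), -1039)) = Mul(-327, Add(-234, -1039)) = Mul(-327, -1273) = 416271)
Function('Z')(s) = Mul(-843, s) (Function('Z')(s) = Add(s, Mul(-1, Mul(422, Mul(2, s)))) = Add(s, Mul(-1, Mul(844, s))) = Add(s, Mul(-844, s)) = Mul(-843, s))
Add(O, Mul(-1, Function('Z')(Function('m')(Function('G')(-3, Function('c')(-5)))))) = Add(416271, Mul(-1, Mul(-843, 5))) = Add(416271, Mul(-1, -4215)) = Add(416271, 4215) = 420486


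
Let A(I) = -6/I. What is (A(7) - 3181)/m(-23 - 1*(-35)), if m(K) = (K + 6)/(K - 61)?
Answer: 155911/18 ≈ 8661.7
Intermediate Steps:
m(K) = (6 + K)/(-61 + K)
(A(7) - 3181)/m(-23 - 1*(-35)) = (-6/7 - 3181)/(((6 + (-23 - 1*(-35)))/(-61 + (-23 - 1*(-35))))) = (-6*⅐ - 3181)/(((6 + (-23 + 35))/(-61 + (-23 + 35)))) = (-6/7 - 3181)/(((6 + 12)/(-61 + 12))) = -22273/(7*(18/(-49))) = -22273/(7*((-1/49*18))) = -22273/(7*(-18/49)) = -22273/7*(-49/18) = 155911/18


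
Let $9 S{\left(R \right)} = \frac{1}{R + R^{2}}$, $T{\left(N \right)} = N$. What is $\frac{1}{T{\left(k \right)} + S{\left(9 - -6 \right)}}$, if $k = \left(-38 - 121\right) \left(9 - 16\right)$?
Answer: $\frac{2160}{2404081} \approx 0.00089847$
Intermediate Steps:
$k = 1113$ ($k = \left(-159\right) \left(-7\right) = 1113$)
$S{\left(R \right)} = \frac{1}{9 \left(R + R^{2}\right)}$
$\frac{1}{T{\left(k \right)} + S{\left(9 - -6 \right)}} = \frac{1}{1113 + \frac{1}{9 \left(9 - -6\right) \left(1 + \left(9 - -6\right)\right)}} = \frac{1}{1113 + \frac{1}{9 \left(9 + 6\right) \left(1 + \left(9 + 6\right)\right)}} = \frac{1}{1113 + \frac{1}{9 \cdot 15 \left(1 + 15\right)}} = \frac{1}{1113 + \frac{1}{9} \cdot \frac{1}{15} \cdot \frac{1}{16}} = \frac{1}{1113 + \frac{1}{2160}} = \frac{1}{\frac{2404081}{2160}} = \frac{2160}{2404081}$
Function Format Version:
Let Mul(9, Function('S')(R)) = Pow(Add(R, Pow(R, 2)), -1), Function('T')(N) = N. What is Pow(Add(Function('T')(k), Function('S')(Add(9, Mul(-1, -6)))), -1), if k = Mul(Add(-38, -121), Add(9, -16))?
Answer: Rational(2160, 2404081) ≈ 0.00089847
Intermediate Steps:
k = 1113 (k = Mul(-159, -7) = 1113)
Function('S')(R) = Mul(Rational(1, 9), Pow(Add(R, Pow(R, 2)), -1))
Pow(Add(Function('T')(k), Function('S')(Add(9, Mul(-1, -6)))), -1) = Pow(Add(1113, Mul(Rational(1, 9), Pow(Add(9, Mul(-1, -6)), -1), Pow(Add(1, Add(9, Mul(-1, -6))), -1))), -1) = Pow(Add(1113, Mul(Rational(1, 9), Pow(Add(9, 6), -1), Pow(Add(1, Add(9, 6)), -1))), -1) = Pow(Add(1113, Mul(Rational(1, 9), Pow(15, -1), Pow(Add(1, 15), -1))), -1) = Pow(Add(1113, Mul(Rational(1, 9), Rational(1, 15), Pow(16, -1))), -1) = Pow(Add(1113, Mul(Rational(1, 9), Rational(1, 15), Rational(1, 16))), -1) = Pow(Add(1113, Rational(1, 2160)), -1) = Pow(Rational(2404081, 2160), -1) = Rational(2160, 2404081)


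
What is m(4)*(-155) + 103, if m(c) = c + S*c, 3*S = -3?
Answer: 103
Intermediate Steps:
S = -1 (S = (1/3)*(-3) = -1)
m(c) = 0 (m(c) = c - c = 0)
m(4)*(-155) + 103 = 0*(-155) + 103 = 0 + 103 = 103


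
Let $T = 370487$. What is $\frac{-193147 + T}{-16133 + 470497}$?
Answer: $\frac{44335}{113591} \approx 0.3903$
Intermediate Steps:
$\frac{-193147 + T}{-16133 + 470497} = \frac{-193147 + 370487}{-16133 + 470497} = \frac{177340}{454364} = 177340 \cdot \frac{1}{454364} = \frac{44335}{113591}$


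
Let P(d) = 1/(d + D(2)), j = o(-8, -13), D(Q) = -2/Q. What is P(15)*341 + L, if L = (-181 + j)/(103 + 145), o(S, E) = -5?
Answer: 661/28 ≈ 23.607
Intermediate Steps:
j = -5
P(d) = 1/(-1 + d) (P(d) = 1/(d - 2/2) = 1/(d - 2*½) = 1/(d - 1) = 1/(-1 + d))
L = -¾ (L = (-181 - 5)/(103 + 145) = -186/248 = -186*1/248 = -¾ ≈ -0.75000)
P(15)*341 + L = 341/(-1 + 15) - ¾ = 341/14 - ¾ = 661/28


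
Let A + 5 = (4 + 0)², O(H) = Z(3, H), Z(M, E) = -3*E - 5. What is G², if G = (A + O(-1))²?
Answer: 6561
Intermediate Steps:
Z(M, E) = -5 - 3*E
O(H) = -5 - 3*H
A = 11 (A = -5 + (4 + 0)² = -5 + 4² = -5 + 16 = 11)
G = 81 (G = (11 + (-5 - 3*(-1)))² = (11 + (-5 + 3))² = (11 - 2)² = 9² = 81)
G² = 81² = 6561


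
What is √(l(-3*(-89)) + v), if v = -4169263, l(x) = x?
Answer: 2*I*√1042249 ≈ 2041.8*I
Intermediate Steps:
√(l(-3*(-89)) + v) = √(-3*(-89) - 4169263) = √(267 - 4169263) = √(-4168996) = 2*I*√1042249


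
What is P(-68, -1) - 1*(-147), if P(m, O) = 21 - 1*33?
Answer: 135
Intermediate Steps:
P(m, O) = -12 (P(m, O) = 21 - 33 = -12)
P(-68, -1) - 1*(-147) = -12 - 1*(-147) = -12 + 147 = 135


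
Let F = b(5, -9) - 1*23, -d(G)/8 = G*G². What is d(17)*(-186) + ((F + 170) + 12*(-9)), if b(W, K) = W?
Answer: 7310588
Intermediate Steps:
d(G) = -8*G³ (d(G) = -8*G*G² = -8*G³)
F = -18 (F = 5 - 1*23 = 5 - 23 = -18)
d(17)*(-186) + ((F + 170) + 12*(-9)) = -8*17³*(-186) + ((-18 + 170) + 12*(-9)) = -8*4913*(-186) + (152 - 108) = -39304*(-186) + 44 = 7310544 + 44 = 7310588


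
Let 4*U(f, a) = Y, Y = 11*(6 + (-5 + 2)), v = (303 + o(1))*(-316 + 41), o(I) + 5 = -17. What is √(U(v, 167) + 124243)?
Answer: √497005/2 ≈ 352.49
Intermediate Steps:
o(I) = -22 (o(I) = -5 - 17 = -22)
v = -77275 (v = (303 - 22)*(-316 + 41) = 281*(-275) = -77275)
Y = 33 (Y = 11*(6 - 3) = 11*3 = 33)
U(f, a) = 33/4 (U(f, a) = (¼)*33 = 33/4)
√(U(v, 167) + 124243) = √(33/4 + 124243) = √(497005/4) = √497005/2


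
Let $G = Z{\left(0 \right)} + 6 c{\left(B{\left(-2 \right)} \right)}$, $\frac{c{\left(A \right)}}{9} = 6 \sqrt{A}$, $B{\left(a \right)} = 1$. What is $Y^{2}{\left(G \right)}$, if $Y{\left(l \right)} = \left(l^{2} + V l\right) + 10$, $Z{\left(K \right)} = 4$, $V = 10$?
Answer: $12293043876$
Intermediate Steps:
$c{\left(A \right)} = 54 \sqrt{A}$ ($c{\left(A \right)} = 9 \cdot 6 \sqrt{A} = 54 \sqrt{A}$)
$G = 328$ ($G = 4 + 6 \cdot 54 \sqrt{1} = 4 + 6 \cdot 54 \cdot 1 = 4 + 6 \cdot 54 = 4 + 324 = 328$)
$Y{\left(l \right)} = 10 + l^{2} + 10 l$ ($Y{\left(l \right)} = \left(l^{2} + 10 l\right) + 10 = 10 + l^{2} + 10 l$)
$Y^{2}{\left(G \right)} = \left(10 + 328^{2} + 10 \cdot 328\right)^{2} = \left(10 + 107584 + 3280\right)^{2} = 110874^{2} = 12293043876$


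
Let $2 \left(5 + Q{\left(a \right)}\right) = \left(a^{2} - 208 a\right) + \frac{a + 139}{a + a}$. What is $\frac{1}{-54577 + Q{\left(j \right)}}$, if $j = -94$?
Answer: $- \frac{376}{15185933} \approx -2.476 \cdot 10^{-5}$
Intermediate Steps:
$Q{\left(a \right)} = -5 + \frac{a^{2}}{2} - 104 a + \frac{139 + a}{4 a}$ ($Q{\left(a \right)} = -5 + \frac{\left(a^{2} - 208 a\right) + \frac{a + 139}{a + a}}{2} = -5 + \frac{\left(a^{2} - 208 a\right) + \frac{139 + a}{2 a}}{2} = -5 + \frac{a^{2} - 208 a + \frac{139 + a}{2 a}}{2} = -5 + \left(\frac{a^{2}}{2} - 104 a + \frac{139 + a}{4 a}\right) = -5 + \frac{a^{2}}{2} - 104 a + \frac{139 + a}{4 a}$)
$\frac{1}{-54577 + Q{\left(j \right)}} = \frac{1}{-54577 + \frac{139 - - 94 \left(19 - 2 \left(-94\right)^{2} + 416 \left(-94\right)\right)}{4 \left(-94\right)}} = \frac{1}{-54577 + \frac{1}{4} \left(- \frac{1}{94}\right) \left(139 - - 94 \left(19 - 17672 - 39104\right)\right)} = \frac{1}{-54577 + \frac{1}{4} \left(- \frac{1}{94}\right) \left(139 - \left(-94\right) \left(-56757\right)\right)} = \frac{1}{-54577 + \frac{1}{4} \left(- \frac{1}{94}\right) \left(139 - 5335158\right)} = \frac{1}{-54577 + \frac{1}{4} \left(- \frac{1}{94}\right) \left(-5335019\right)} = \frac{1}{-54577 + \frac{5335019}{376}} = \frac{1}{- \frac{15185933}{376}} = - \frac{376}{15185933}$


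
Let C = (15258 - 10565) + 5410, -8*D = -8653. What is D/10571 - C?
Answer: -854381851/84568 ≈ -10103.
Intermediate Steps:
D = 8653/8 (D = -⅛*(-8653) = 8653/8 ≈ 1081.6)
C = 10103 (C = 4693 + 5410 = 10103)
D/10571 - C = (8653/8)/10571 - 1*10103 = (8653/8)*(1/10571) - 10103 = 8653/84568 - 10103 = -854381851/84568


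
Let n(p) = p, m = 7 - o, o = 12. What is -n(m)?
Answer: 5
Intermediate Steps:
m = -5 (m = 7 - 1*12 = 7 - 12 = -5)
-n(m) = -1*(-5) = 5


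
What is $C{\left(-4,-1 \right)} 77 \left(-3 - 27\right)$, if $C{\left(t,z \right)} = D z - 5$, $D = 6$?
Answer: $25410$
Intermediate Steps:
$C{\left(t,z \right)} = -5 + 6 z$ ($C{\left(t,z \right)} = 6 z - 5 = -5 + 6 z$)
$C{\left(-4,-1 \right)} 77 \left(-3 - 27\right) = \left(-5 + 6 \left(-1\right)\right) 77 \left(-3 - 27\right) = \left(-5 - 6\right) 77 \left(-3 - 27\right) = - 11 \cdot 77 \left(-30\right) = \left(-11\right) \left(-2310\right) = 25410$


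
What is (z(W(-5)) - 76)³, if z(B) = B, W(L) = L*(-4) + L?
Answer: -226981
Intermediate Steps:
W(L) = -3*L (W(L) = -4*L + L = -3*L)
(z(W(-5)) - 76)³ = (-3*(-5) - 76)³ = (15 - 76)³ = (-61)³ = -226981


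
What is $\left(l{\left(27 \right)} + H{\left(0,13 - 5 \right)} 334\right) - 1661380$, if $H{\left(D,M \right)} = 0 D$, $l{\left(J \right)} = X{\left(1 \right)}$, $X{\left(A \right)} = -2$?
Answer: $-1661382$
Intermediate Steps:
$l{\left(J \right)} = -2$
$H{\left(D,M \right)} = 0$
$\left(l{\left(27 \right)} + H{\left(0,13 - 5 \right)} 334\right) - 1661380 = \left(-2 + 0 \cdot 334\right) - 1661380 = \left(-2 + 0\right) - 1661380 = -2 - 1661380 = -1661382$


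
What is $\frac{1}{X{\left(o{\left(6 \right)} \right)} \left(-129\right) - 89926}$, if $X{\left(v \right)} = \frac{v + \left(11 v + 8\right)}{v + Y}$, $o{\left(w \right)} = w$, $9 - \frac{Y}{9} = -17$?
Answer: $- \frac{1}{89969} \approx -1.1115 \cdot 10^{-5}$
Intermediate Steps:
$Y = 234$ ($Y = 81 - -153 = 81 + 153 = 234$)
$X{\left(v \right)} = \frac{8 + 12 v}{234 + v}$ ($X{\left(v \right)} = \frac{v + \left(11 v + 8\right)}{v + 234} = \frac{v + \left(8 + 11 v\right)}{234 + v} = \frac{8 + 12 v}{234 + v}$)
$\frac{1}{X{\left(o{\left(6 \right)} \right)} \left(-129\right) - 89926} = \frac{1}{\frac{4 \left(2 + 3 \cdot 6\right)}{234 + 6} \left(-129\right) - 89926} = \frac{1}{\frac{4 \left(2 + 18\right)}{240} \left(-129\right) - 89926} = \frac{1}{4 \cdot \frac{1}{240} \cdot 20 \left(-129\right) - 89926} = \frac{1}{\frac{1}{3} \left(-129\right) - 89926} = \frac{1}{-43 - 89926} = \frac{1}{-89969} = - \frac{1}{89969}$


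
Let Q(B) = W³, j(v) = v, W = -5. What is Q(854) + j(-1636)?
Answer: -1761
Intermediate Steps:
Q(B) = -125 (Q(B) = (-5)³ = -125)
Q(854) + j(-1636) = -125 - 1636 = -1761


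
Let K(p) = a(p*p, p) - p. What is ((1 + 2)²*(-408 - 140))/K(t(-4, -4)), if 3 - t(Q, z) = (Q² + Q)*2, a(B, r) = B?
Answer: -822/77 ≈ -10.675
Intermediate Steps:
t(Q, z) = 3 - 2*Q - 2*Q² (t(Q, z) = 3 - (Q² + Q)*2 = 3 - (Q + Q²)*2 = 3 - (2*Q + 2*Q²) = 3 + (-2*Q - 2*Q²) = 3 - 2*Q - 2*Q²)
K(p) = p² - p (K(p) = p*p - p = p² - p)
((1 + 2)²*(-408 - 140))/K(t(-4, -4)) = ((1 + 2)²*(-408 - 140))/(((3 - 2*(-4) - 2*(-4)²)*(-1 + (3 - 2*(-4) - 2*(-4)²)))) = (3²*(-548))/(((3 + 8 - 2*16)*(-1 + (3 + 8 - 2*16)))) = (9*(-548))/(((3 + 8 - 32)*(-1 + (3 + 8 - 32)))) = -4932*(-1/(21*(-1 - 21))) = -4932/((-21*(-22))) = -4932/462 = -4932*1/462 = -822/77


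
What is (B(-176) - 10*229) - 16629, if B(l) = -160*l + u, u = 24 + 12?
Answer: 9277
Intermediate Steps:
u = 36
B(l) = 36 - 160*l (B(l) = -160*l + 36 = 36 - 160*l)
(B(-176) - 10*229) - 16629 = ((36 - 160*(-176)) - 10*229) - 16629 = ((36 + 28160) - 2290) - 16629 = (28196 - 2290) - 16629 = 25906 - 16629 = 9277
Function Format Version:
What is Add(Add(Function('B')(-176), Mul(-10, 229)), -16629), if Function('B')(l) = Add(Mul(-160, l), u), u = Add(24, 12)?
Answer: 9277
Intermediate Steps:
u = 36
Function('B')(l) = Add(36, Mul(-160, l)) (Function('B')(l) = Add(Mul(-160, l), 36) = Add(36, Mul(-160, l)))
Add(Add(Function('B')(-176), Mul(-10, 229)), -16629) = Add(Add(Add(36, Mul(-160, -176)), Mul(-10, 229)), -16629) = Add(Add(Add(36, 28160), -2290), -16629) = Add(Add(28196, -2290), -16629) = Add(25906, -16629) = 9277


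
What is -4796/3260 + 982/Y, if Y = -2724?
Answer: -2033203/1110030 ≈ -1.8317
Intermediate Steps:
-4796/3260 + 982/Y = -4796/3260 + 982/(-2724) = -4796*1/3260 + 982*(-1/2724) = -1199/815 - 491/1362 = -2033203/1110030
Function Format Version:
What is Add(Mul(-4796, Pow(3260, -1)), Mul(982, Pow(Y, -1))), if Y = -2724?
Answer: Rational(-2033203, 1110030) ≈ -1.8317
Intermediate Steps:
Add(Mul(-4796, Pow(3260, -1)), Mul(982, Pow(Y, -1))) = Add(Mul(-4796, Pow(3260, -1)), Mul(982, Pow(-2724, -1))) = Add(Mul(-4796, Rational(1, 3260)), Mul(982, Rational(-1, 2724))) = Add(Rational(-1199, 815), Rational(-491, 1362)) = Rational(-2033203, 1110030)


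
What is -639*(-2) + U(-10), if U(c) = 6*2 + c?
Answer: 1280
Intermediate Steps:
U(c) = 12 + c
-639*(-2) + U(-10) = -639*(-2) + (12 - 10) = -71*(-18) + 2 = 1278 + 2 = 1280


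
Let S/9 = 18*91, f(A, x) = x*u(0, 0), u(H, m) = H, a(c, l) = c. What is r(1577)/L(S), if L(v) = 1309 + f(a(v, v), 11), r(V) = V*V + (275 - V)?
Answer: 2485627/1309 ≈ 1898.9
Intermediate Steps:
f(A, x) = 0 (f(A, x) = x*0 = 0)
S = 14742 (S = 9*(18*91) = 9*1638 = 14742)
r(V) = 275 + V² - V (r(V) = V² + (275 - V) = 275 + V² - V)
L(v) = 1309 (L(v) = 1309 + 0 = 1309)
r(1577)/L(S) = (275 + 1577² - 1*1577)/1309 = (275 + 2486929 - 1577)*(1/1309) = 2485627*(1/1309) = 2485627/1309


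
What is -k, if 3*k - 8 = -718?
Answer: 710/3 ≈ 236.67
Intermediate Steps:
k = -710/3 (k = 8/3 + (⅓)*(-718) = 8/3 - 718/3 = -710/3 ≈ -236.67)
-k = -1*(-710/3) = 710/3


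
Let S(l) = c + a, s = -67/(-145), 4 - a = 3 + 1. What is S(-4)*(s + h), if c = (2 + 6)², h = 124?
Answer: 1155008/145 ≈ 7965.6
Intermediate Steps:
a = 0 (a = 4 - (3 + 1) = 4 - 1*4 = 4 - 4 = 0)
c = 64 (c = 8² = 64)
s = 67/145 (s = -67*(-1/145) = 67/145 ≈ 0.46207)
S(l) = 64 (S(l) = 64 + 0 = 64)
S(-4)*(s + h) = 64*(67/145 + 124) = 64*(18047/145) = 1155008/145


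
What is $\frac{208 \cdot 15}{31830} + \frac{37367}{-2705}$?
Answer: $- \frac{39365067}{2870005} \approx -13.716$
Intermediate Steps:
$\frac{208 \cdot 15}{31830} + \frac{37367}{-2705} = 3120 \cdot \frac{1}{31830} + 37367 \left(- \frac{1}{2705}\right) = \frac{104}{1061} - \frac{37367}{2705} = - \frac{39365067}{2870005}$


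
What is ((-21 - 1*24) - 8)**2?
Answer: 2809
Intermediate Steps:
((-21 - 1*24) - 8)**2 = ((-21 - 24) - 8)**2 = (-45 - 8)**2 = (-53)**2 = 2809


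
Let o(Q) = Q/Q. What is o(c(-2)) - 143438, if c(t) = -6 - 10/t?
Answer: -143437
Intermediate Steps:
c(t) = -6 - 10/t
o(Q) = 1
o(c(-2)) - 143438 = 1 - 143438 = -143437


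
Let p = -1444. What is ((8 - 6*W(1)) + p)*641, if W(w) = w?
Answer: -924322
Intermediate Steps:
((8 - 6*W(1)) + p)*641 = ((8 - 6*1) - 1444)*641 = ((8 - 6) - 1444)*641 = (2 - 1444)*641 = -1442*641 = -924322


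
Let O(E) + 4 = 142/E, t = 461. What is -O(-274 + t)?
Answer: 606/187 ≈ 3.2406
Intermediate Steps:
O(E) = -4 + 142/E
-O(-274 + t) = -(-4 + 142/(-274 + 461)) = -(-4 + 142/187) = -1*(-606/187) = 606/187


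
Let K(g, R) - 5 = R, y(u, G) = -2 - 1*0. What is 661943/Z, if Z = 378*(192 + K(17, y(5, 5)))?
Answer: 661943/73710 ≈ 8.9804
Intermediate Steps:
y(u, G) = -2 (y(u, G) = -2 + 0 = -2)
K(g, R) = 5 + R
Z = 73710 (Z = 378*(192 + (5 - 2)) = 378*(192 + 3) = 378*195 = 73710)
661943/Z = 661943/73710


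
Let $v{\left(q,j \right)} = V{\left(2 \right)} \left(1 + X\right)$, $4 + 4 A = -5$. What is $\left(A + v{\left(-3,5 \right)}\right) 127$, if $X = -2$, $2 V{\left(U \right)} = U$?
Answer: $- \frac{1651}{4} \approx -412.75$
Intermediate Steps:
$A = - \frac{9}{4}$ ($A = -1 + \frac{1}{4} \left(-5\right) = -1 - \frac{5}{4} = - \frac{9}{4} \approx -2.25$)
$V{\left(U \right)} = \frac{U}{2}$
$v{\left(q,j \right)} = -1$ ($v{\left(q,j \right)} = \frac{1}{2} \cdot 2 \left(1 - 2\right) = 1 \left(-1\right) = -1$)
$\left(A + v{\left(-3,5 \right)}\right) 127 = \left(- \frac{9}{4} - 1\right) 127 = \left(- \frac{13}{4}\right) 127 = - \frac{1651}{4}$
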